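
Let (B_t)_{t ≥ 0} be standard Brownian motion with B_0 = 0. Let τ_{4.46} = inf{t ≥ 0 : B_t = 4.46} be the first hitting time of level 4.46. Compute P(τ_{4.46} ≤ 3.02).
P(τ_{4.46} ≤ 3.02) = 2(1 − Φ(4.46/√3.02)) = 2(1 − Φ(2.5664)) ≈ 0.0103

By the reflection principle for standard BM, P(τ_b ≤ t) = 2 · P(B_t ≥ b). Since B_t ~ N(0, t), P(B_t ≥ 4.46) = 1 − Φ(4.46/√t) = 1 − Φ(4.46/√3.02) = 1 − Φ(2.5664) ≈ 0.00514. Doubling: P(τ_{4.46} ≤ 3.02) ≈ 2 · 0.00514 = 0.01028 ≈ 0.0103.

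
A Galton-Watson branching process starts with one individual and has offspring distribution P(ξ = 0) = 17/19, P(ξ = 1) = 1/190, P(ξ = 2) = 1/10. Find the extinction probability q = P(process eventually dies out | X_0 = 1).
q = 1

Mean offspring μ = 0·17/19 + 1·1/190 + 2·1/10 = 39/190 ≤ 1. For μ ≤ 1 with offspring not concentrated at 1, the Galton-Watson process goes extinct almost surely, so q = 1.
(Algebraic check: The pgf is f(s) = 17/19 + 1/190·s + 1/10·s². The extinction probability q is the smallest fixed point of f in [0, 1]. Setting s = f(s):
  1/10·s² + (1/190 − 1)·s + 17/19 = 0
  1/10·s² − (17/19 + 1/10)·s + 17/19 = 0
which factors as (s − 1)·(1/10·s − 17/19) = 0, giving roots s = 1 and s = (17/19)/(1/10) = 170/19. Since 170/19 ≥ 1, the smallest root in [0, 1] is s = 1.)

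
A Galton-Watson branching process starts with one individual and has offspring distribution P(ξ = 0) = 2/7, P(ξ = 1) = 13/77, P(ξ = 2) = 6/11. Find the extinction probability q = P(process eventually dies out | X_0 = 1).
q = 11/21

The pgf is f(s) = 2/7 + 13/77·s + 6/11·s². The extinction probability q is the smallest fixed point of f in [0, 1]. Setting s = f(s):
  6/11·s² + (13/77 − 1)·s + 2/7 = 0
  6/11·s² − (2/7 + 6/11)·s + 2/7 = 0
which factors as (s − 1)·(6/11·s − 2/7) = 0, giving roots s = 1 and s = (2/7)/(6/11) = 11/21.
Mean offspring μ = 13/77 + 2·6/11 = 97/77 > 1 (supercritical), so q < 1. The extinction probability is the smaller root: q = (2/7)/(6/11) = 11/21.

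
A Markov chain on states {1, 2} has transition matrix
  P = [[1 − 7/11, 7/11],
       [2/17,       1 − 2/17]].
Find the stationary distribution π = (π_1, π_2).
π_1 = 22/141, π_2 = 119/141

Solve πP = π with π_1 + π_2 = 1. From πP = π: π_1 · (1 − 7/11) + π_2 · 2/17 = π_1 ⇒ π_2 · 2/17 = π_1 · 7/11 ⇒ π_2/π_1 = (7/11)/(2/17) = 119/22. Together with π_1 + π_2 = 1:
  π_1 = (2/17)/(7/11 + 2/17) = (2/17)/(141/187) = 22/141,
  π_2 = (7/11)/(7/11 + 2/17) = (7/11)/(141/187) = 119/141.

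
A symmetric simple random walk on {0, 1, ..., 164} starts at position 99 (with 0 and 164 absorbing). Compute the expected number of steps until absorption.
E[τ | X_0 = 99] = 6435

Let v_k = E[τ | X_0 = k]. Boundary: v_0 = v_164 = 0. Recurrence: v_k = 1 + (v_{k-1} + v_{k+1})/2 for 1 ≤ k ≤ 163. The particular solution to v_k − (v_{k-1} + v_{k+1})/2 = 1 is v_k = −k^2. Adding homogeneous solution A + B k and matching boundaries gives v_k = k (164 − k). Substituting k = 99: v_99 = 99 · 65 = 6435.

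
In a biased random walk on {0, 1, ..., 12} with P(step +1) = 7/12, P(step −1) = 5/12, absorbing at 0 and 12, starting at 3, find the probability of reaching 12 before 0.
P(hit 12 before 0) = (1 − (5/7)^3) / (1 − (5/7)^12) = 40353607/62372232

Let u_k denote P(reach 12 before 0 | start at k). Boundary: u_0 = 0, u_12 = 1. Recurrence: u_k = 7/12·u_{k+1} + 5/12·u_{k-1} for 1 ≤ k ≤ 11. Try u_k = A + B·r^k with r = q/p = (5/12)/(7/12) = 5/7. Substitution satisfies the recurrence; boundary conditions give:
  u_k = (1 − r^k) / (1 − r^N) = (1 − (5/7)^3) / (1 − (5/7)^12) = 40353607/62372232.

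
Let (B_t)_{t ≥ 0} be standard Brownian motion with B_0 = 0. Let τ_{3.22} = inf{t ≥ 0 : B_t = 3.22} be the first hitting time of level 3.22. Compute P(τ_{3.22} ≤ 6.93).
P(τ_{3.22} ≤ 6.93) = 2(1 − Φ(3.22/√6.93)) = 2(1 − Φ(1.2232)) ≈ 0.2213

By the reflection principle for standard BM, P(τ_b ≤ t) = 2 · P(B_t ≥ b). Since B_t ~ N(0, t), P(B_t ≥ 3.22) = 1 − Φ(3.22/√t) = 1 − Φ(3.22/√6.93) = 1 − Φ(1.2232) ≈ 0.11063. Doubling: P(τ_{3.22} ≤ 6.93) ≈ 2 · 0.11063 = 0.22126 ≈ 0.2213.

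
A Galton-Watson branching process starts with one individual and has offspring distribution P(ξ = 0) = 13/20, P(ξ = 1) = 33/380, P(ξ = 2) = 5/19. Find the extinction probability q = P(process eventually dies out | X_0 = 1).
q = 1

Mean offspring μ = 0·13/20 + 1·33/380 + 2·5/19 = 233/380 ≤ 1. For μ ≤ 1 with offspring not concentrated at 1, the Galton-Watson process goes extinct almost surely, so q = 1.
(Algebraic check: The pgf is f(s) = 13/20 + 33/380·s + 5/19·s². The extinction probability q is the smallest fixed point of f in [0, 1]. Setting s = f(s):
  5/19·s² + (33/380 − 1)·s + 13/20 = 0
  5/19·s² − (13/20 + 5/19)·s + 13/20 = 0
which factors as (s − 1)·(5/19·s − 13/20) = 0, giving roots s = 1 and s = (13/20)/(5/19) = 247/100. Since 247/100 ≥ 1, the smallest root in [0, 1] is s = 1.)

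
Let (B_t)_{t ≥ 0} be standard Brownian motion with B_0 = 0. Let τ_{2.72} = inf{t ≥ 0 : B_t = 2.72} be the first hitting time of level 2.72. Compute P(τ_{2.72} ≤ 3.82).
P(τ_{2.72} ≤ 3.82) = 2(1 − Φ(2.72/√3.82)) = 2(1 − Φ(1.3917)) ≈ 0.1640

By the reflection principle for standard BM, P(τ_b ≤ t) = 2 · P(B_t ≥ b). Since B_t ~ N(0, t), P(B_t ≥ 2.72) = 1 − Φ(2.72/√t) = 1 − Φ(2.72/√3.82) = 1 − Φ(1.3917) ≈ 0.08201. Doubling: P(τ_{2.72} ≤ 3.82) ≈ 2 · 0.08201 = 0.16402 ≈ 0.1640.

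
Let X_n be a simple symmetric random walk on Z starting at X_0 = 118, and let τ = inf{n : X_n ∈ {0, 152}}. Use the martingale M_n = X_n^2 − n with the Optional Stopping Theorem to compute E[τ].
E[τ] = 4012

M_n = X_n^2 − n is a martingale (since E[X_{n+1}^2 | F_n] = X_n^2 + 1). By OST (τ has finite mean in a bounded region), E[M_τ] = E[M_0] = X_0^2 − 0 = 118^2 = 13924. Also E[M_τ] = E[X_τ^2] − E[τ]. The walk exits at 0 or 152, with P(hit 152 first) = 118/152, so E[X_τ^2] = 152^2 · 118/152 + 0 = 17936. Thus E[τ] = E[X_τ^2] − E[M_τ] = 17936 − 13924 = 4012 = 118(152 − 118) = 4012.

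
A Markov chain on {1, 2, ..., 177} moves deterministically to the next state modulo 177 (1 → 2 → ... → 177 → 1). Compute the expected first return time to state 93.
E[T_93 | X_0 = 93] = 177

The chain cycles deterministically, so starting at state 93 it returns in exactly 177 steps. Equivalently, the stationary distribution is uniform π_j = 1/177 for every state j, so by Kac's formula E[T_93] = 1/π_93 = 177.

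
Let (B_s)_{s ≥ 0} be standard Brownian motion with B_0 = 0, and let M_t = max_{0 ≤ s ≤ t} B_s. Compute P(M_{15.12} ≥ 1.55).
P(M_{15.12} ≥ 1.55) = 2·P(B_{15.12} ≥ 1.55) = 2(1 − Φ(1.55/√15.12)) ≈ 0.6902

By the reflection principle for Brownian motion, P(M_t ≥ a) = 2 · P(B_t ≥ a) for a ≥ 0. Since B_t ~ N(0, t), P(B_t ≥ 1.55) = 1 − Φ(1.55/√t) = 1 − Φ(1.55/√15.12) = 1 − Φ(0.3986). So
  P(M_{15.12} ≥ 1.55) = 2(1 − Φ(0.3986)) ≈ 0.6902.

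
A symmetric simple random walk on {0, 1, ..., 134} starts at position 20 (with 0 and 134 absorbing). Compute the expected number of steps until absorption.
E[τ | X_0 = 20] = 2280

Let v_k = E[τ | X_0 = k]. Boundary: v_0 = v_134 = 0. Recurrence: v_k = 1 + (v_{k-1} + v_{k+1})/2 for 1 ≤ k ≤ 133. The particular solution to v_k − (v_{k-1} + v_{k+1})/2 = 1 is v_k = −k^2. Adding homogeneous solution A + B k and matching boundaries gives v_k = k (134 − k). Substituting k = 20: v_20 = 20 · 114 = 2280.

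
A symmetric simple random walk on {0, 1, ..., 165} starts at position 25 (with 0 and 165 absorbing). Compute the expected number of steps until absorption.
E[τ | X_0 = 25] = 3500

Let v_k = E[τ | X_0 = k]. Boundary: v_0 = v_165 = 0. Recurrence: v_k = 1 + (v_{k-1} + v_{k+1})/2 for 1 ≤ k ≤ 164. The particular solution to v_k − (v_{k-1} + v_{k+1})/2 = 1 is v_k = −k^2. Adding homogeneous solution A + B k and matching boundaries gives v_k = k (165 − k). Substituting k = 25: v_25 = 25 · 140 = 3500.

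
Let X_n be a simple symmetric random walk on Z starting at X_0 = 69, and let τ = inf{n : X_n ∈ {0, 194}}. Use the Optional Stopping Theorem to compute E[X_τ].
E[X_τ] = 69

X_n is a martingale and τ is a bounded-mean stopping time (indeed τ is finite a.s. with bounded expectation since the walk is in a bounded region). By the OST, E[X_τ] = E[X_0] = 69. Equivalently: E[X_τ] = 194 · P(hit 194 first) + 0 · P(hit 0 first) = 194 · (69/194) = 69.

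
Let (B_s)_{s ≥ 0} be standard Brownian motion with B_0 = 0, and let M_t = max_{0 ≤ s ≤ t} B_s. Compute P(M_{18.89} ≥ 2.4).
P(M_{18.89} ≥ 2.4) = 2·P(B_{18.89} ≥ 2.4) = 2(1 − Φ(2.4/√18.89)) ≈ 0.5808

By the reflection principle for Brownian motion, P(M_t ≥ a) = 2 · P(B_t ≥ a) for a ≥ 0. Since B_t ~ N(0, t), P(B_t ≥ 2.4) = 1 − Φ(2.4/√t) = 1 − Φ(2.4/√18.89) = 1 − Φ(0.5522). So
  P(M_{18.89} ≥ 2.4) = 2(1 − Φ(0.5522)) ≈ 0.5808.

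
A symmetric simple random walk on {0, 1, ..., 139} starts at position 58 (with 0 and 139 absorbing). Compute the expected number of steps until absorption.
E[τ | X_0 = 58] = 4698

Let v_k = E[τ | X_0 = k]. Boundary: v_0 = v_139 = 0. Recurrence: v_k = 1 + (v_{k-1} + v_{k+1})/2 for 1 ≤ k ≤ 138. The particular solution to v_k − (v_{k-1} + v_{k+1})/2 = 1 is v_k = −k^2. Adding homogeneous solution A + B k and matching boundaries gives v_k = k (139 − k). Substituting k = 58: v_58 = 58 · 81 = 4698.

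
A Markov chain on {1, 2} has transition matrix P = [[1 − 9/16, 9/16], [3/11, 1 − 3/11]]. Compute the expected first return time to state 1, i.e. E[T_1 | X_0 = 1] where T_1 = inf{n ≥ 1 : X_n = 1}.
E[T_1 | X_0 = 1] = 1/π_1 = 49/16

For an irreducible recurrent Markov chain with stationary distribution π, E[T_i | X_0 = i] = 1/π_i (Kac's formula). Here π_1 = (3/11)/(9/16 + 3/11) = (3/11)/(147/176) = 16/49, so E[T_1 | X_0 = 1] = 1/π_1 = (9/16 + 3/11)/(3/11) = (147/176)/(3/11) = 49/16.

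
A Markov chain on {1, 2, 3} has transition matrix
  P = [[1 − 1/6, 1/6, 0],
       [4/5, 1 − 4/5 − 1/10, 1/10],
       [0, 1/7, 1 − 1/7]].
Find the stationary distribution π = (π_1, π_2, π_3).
π = (48/65, 2/13, 7/65)

This is a birth-death chain on three states, which satisfies detailed balance: π_1 · P_{12} = π_2 · P_{21} and π_2 · P_{23} = π_3 · P_{32}.
From π_1 · 1/6 = π_2 · 4/5: π_2/π_1 = (1/6)/(4/5) = 5/24.
From π_2 · 1/10 = π_3 · 1/7: π_3/π_2 = (1/10)/(1/7) = 7/10.
Take π_1 proportional to 1; then unnormalized π = (1, 5/24, 7/48). Normalize by dividing by the sum 65/48:
  π = (48/65, 2/13, 7/65).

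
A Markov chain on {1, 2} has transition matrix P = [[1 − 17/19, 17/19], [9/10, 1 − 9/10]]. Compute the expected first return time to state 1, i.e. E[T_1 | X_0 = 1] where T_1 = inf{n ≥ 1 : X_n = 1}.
E[T_1 | X_0 = 1] = 1/π_1 = 341/171

For an irreducible recurrent Markov chain with stationary distribution π, E[T_i | X_0 = i] = 1/π_i (Kac's formula). Here π_1 = (9/10)/(17/19 + 9/10) = (9/10)/(341/190) = 171/341, so E[T_1 | X_0 = 1] = 1/π_1 = (17/19 + 9/10)/(9/10) = (341/190)/(9/10) = 341/171.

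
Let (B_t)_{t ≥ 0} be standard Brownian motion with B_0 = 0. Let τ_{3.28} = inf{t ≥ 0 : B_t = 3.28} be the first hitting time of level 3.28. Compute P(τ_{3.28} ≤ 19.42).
P(τ_{3.28} ≤ 19.42) = 2(1 − Φ(3.28/√19.42)) = 2(1 − Φ(0.7443)) ≈ 0.4567

By the reflection principle for standard BM, P(τ_b ≤ t) = 2 · P(B_t ≥ b). Since B_t ~ N(0, t), P(B_t ≥ 3.28) = 1 − Φ(3.28/√t) = 1 − Φ(3.28/√19.42) = 1 − Φ(0.7443) ≈ 0.22835. Doubling: P(τ_{3.28} ≤ 19.42) ≈ 2 · 0.22835 = 0.45670 ≈ 0.4567.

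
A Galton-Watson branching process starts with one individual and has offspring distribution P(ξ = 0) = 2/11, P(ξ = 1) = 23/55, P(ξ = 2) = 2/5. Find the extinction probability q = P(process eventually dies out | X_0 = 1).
q = 5/11

The pgf is f(s) = 2/11 + 23/55·s + 2/5·s². The extinction probability q is the smallest fixed point of f in [0, 1]. Setting s = f(s):
  2/5·s² + (23/55 − 1)·s + 2/11 = 0
  2/5·s² − (2/11 + 2/5)·s + 2/11 = 0
which factors as (s − 1)·(2/5·s − 2/11) = 0, giving roots s = 1 and s = (2/11)/(2/5) = 5/11.
Mean offspring μ = 23/55 + 2·2/5 = 67/55 > 1 (supercritical), so q < 1. The extinction probability is the smaller root: q = (2/11)/(2/5) = 5/11.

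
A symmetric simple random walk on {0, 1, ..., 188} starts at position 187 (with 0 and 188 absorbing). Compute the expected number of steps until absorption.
E[τ | X_0 = 187] = 187

Let v_k = E[τ | X_0 = k]. Boundary: v_0 = v_188 = 0. Recurrence: v_k = 1 + (v_{k-1} + v_{k+1})/2 for 1 ≤ k ≤ 187. The particular solution to v_k − (v_{k-1} + v_{k+1})/2 = 1 is v_k = −k^2. Adding homogeneous solution A + B k and matching boundaries gives v_k = k (188 − k). Substituting k = 187: v_187 = 187 · 1 = 187.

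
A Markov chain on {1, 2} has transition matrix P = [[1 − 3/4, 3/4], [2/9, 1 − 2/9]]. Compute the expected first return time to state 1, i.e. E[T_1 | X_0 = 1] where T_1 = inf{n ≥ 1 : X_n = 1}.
E[T_1 | X_0 = 1] = 1/π_1 = 35/8

For an irreducible recurrent Markov chain with stationary distribution π, E[T_i | X_0 = i] = 1/π_i (Kac's formula). Here π_1 = (2/9)/(3/4 + 2/9) = (2/9)/(35/36) = 8/35, so E[T_1 | X_0 = 1] = 1/π_1 = (3/4 + 2/9)/(2/9) = (35/36)/(2/9) = 35/8.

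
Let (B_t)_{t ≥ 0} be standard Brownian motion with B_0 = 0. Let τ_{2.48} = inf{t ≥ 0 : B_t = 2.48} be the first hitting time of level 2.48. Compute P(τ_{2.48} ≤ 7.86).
P(τ_{2.48} ≤ 7.86) = 2(1 − Φ(2.48/√7.86)) = 2(1 − Φ(0.8846)) ≈ 0.3764

By the reflection principle for standard BM, P(τ_b ≤ t) = 2 · P(B_t ≥ b). Since B_t ~ N(0, t), P(B_t ≥ 2.48) = 1 − Φ(2.48/√t) = 1 − Φ(2.48/√7.86) = 1 − Φ(0.8846) ≈ 0.18819. Doubling: P(τ_{2.48} ≤ 7.86) ≈ 2 · 0.18819 = 0.37638 ≈ 0.3764.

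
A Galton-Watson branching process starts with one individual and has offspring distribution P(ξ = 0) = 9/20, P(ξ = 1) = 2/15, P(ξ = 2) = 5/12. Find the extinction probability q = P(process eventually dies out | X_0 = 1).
q = 1

Mean offspring μ = 0·9/20 + 1·2/15 + 2·5/12 = 29/30 ≤ 1. For μ ≤ 1 with offspring not concentrated at 1, the Galton-Watson process goes extinct almost surely, so q = 1.
(Algebraic check: The pgf is f(s) = 9/20 + 2/15·s + 5/12·s². The extinction probability q is the smallest fixed point of f in [0, 1]. Setting s = f(s):
  5/12·s² + (2/15 − 1)·s + 9/20 = 0
  5/12·s² − (9/20 + 5/12)·s + 9/20 = 0
which factors as (s − 1)·(5/12·s − 9/20) = 0, giving roots s = 1 and s = (9/20)/(5/12) = 27/25. Since 27/25 ≥ 1, the smallest root in [0, 1] is s = 1.)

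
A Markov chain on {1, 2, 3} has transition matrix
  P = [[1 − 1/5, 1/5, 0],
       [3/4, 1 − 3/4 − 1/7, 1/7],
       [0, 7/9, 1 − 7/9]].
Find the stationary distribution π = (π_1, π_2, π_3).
π = (735/967, 196/967, 36/967)

This is a birth-death chain on three states, which satisfies detailed balance: π_1 · P_{12} = π_2 · P_{21} and π_2 · P_{23} = π_3 · P_{32}.
From π_1 · 1/5 = π_2 · 3/4: π_2/π_1 = (1/5)/(3/4) = 4/15.
From π_2 · 1/7 = π_3 · 7/9: π_3/π_2 = (1/7)/(7/9) = 9/49.
Take π_1 proportional to 1; then unnormalized π = (1, 4/15, 12/245). Normalize by dividing by the sum 967/735:
  π = (735/967, 196/967, 36/967).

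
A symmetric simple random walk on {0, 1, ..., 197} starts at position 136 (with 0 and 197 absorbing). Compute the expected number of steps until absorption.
E[τ | X_0 = 136] = 8296

Let v_k = E[τ | X_0 = k]. Boundary: v_0 = v_197 = 0. Recurrence: v_k = 1 + (v_{k-1} + v_{k+1})/2 for 1 ≤ k ≤ 196. The particular solution to v_k − (v_{k-1} + v_{k+1})/2 = 1 is v_k = −k^2. Adding homogeneous solution A + B k and matching boundaries gives v_k = k (197 − k). Substituting k = 136: v_136 = 136 · 61 = 8296.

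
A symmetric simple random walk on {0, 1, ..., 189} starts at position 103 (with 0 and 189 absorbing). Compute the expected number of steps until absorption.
E[τ | X_0 = 103] = 8858

Let v_k = E[τ | X_0 = k]. Boundary: v_0 = v_189 = 0. Recurrence: v_k = 1 + (v_{k-1} + v_{k+1})/2 for 1 ≤ k ≤ 188. The particular solution to v_k − (v_{k-1} + v_{k+1})/2 = 1 is v_k = −k^2. Adding homogeneous solution A + B k and matching boundaries gives v_k = k (189 − k). Substituting k = 103: v_103 = 103 · 86 = 8858.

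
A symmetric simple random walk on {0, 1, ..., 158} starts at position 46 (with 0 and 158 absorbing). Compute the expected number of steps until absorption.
E[τ | X_0 = 46] = 5152

Let v_k = E[τ | X_0 = k]. Boundary: v_0 = v_158 = 0. Recurrence: v_k = 1 + (v_{k-1} + v_{k+1})/2 for 1 ≤ k ≤ 157. The particular solution to v_k − (v_{k-1} + v_{k+1})/2 = 1 is v_k = −k^2. Adding homogeneous solution A + B k and matching boundaries gives v_k = k (158 − k). Substituting k = 46: v_46 = 46 · 112 = 5152.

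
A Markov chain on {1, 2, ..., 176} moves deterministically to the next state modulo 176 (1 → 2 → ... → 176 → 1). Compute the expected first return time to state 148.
E[T_148 | X_0 = 148] = 176

The chain cycles deterministically, so starting at state 148 it returns in exactly 176 steps. Equivalently, the stationary distribution is uniform π_j = 1/176 for every state j, so by Kac's formula E[T_148] = 1/π_148 = 176.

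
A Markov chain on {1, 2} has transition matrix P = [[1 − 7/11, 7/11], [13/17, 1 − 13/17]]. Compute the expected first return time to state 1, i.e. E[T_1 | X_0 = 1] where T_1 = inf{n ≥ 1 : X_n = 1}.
E[T_1 | X_0 = 1] = 1/π_1 = 262/143

For an irreducible recurrent Markov chain with stationary distribution π, E[T_i | X_0 = i] = 1/π_i (Kac's formula). Here π_1 = (13/17)/(7/11 + 13/17) = (13/17)/(262/187) = 143/262, so E[T_1 | X_0 = 1] = 1/π_1 = (7/11 + 13/17)/(13/17) = (262/187)/(13/17) = 262/143.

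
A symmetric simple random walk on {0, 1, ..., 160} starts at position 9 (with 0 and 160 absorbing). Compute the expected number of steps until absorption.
E[τ | X_0 = 9] = 1359

Let v_k = E[τ | X_0 = k]. Boundary: v_0 = v_160 = 0. Recurrence: v_k = 1 + (v_{k-1} + v_{k+1})/2 for 1 ≤ k ≤ 159. The particular solution to v_k − (v_{k-1} + v_{k+1})/2 = 1 is v_k = −k^2. Adding homogeneous solution A + B k and matching boundaries gives v_k = k (160 − k). Substituting k = 9: v_9 = 9 · 151 = 1359.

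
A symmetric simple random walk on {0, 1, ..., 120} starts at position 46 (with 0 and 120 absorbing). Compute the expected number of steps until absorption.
E[τ | X_0 = 46] = 3404

Let v_k = E[τ | X_0 = k]. Boundary: v_0 = v_120 = 0. Recurrence: v_k = 1 + (v_{k-1} + v_{k+1})/2 for 1 ≤ k ≤ 119. The particular solution to v_k − (v_{k-1} + v_{k+1})/2 = 1 is v_k = −k^2. Adding homogeneous solution A + B k and matching boundaries gives v_k = k (120 − k). Substituting k = 46: v_46 = 46 · 74 = 3404.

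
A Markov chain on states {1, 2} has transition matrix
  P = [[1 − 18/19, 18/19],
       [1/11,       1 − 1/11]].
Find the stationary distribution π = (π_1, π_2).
π_1 = 19/217, π_2 = 198/217

Solve πP = π with π_1 + π_2 = 1. From πP = π: π_1 · (1 − 18/19) + π_2 · 1/11 = π_1 ⇒ π_2 · 1/11 = π_1 · 18/19 ⇒ π_2/π_1 = (18/19)/(1/11) = 198/19. Together with π_1 + π_2 = 1:
  π_1 = (1/11)/(18/19 + 1/11) = (1/11)/(217/209) = 19/217,
  π_2 = (18/19)/(18/19 + 1/11) = (18/19)/(217/209) = 198/217.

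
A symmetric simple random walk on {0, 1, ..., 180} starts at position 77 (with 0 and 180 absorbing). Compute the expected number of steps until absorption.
E[τ | X_0 = 77] = 7931

Let v_k = E[τ | X_0 = k]. Boundary: v_0 = v_180 = 0. Recurrence: v_k = 1 + (v_{k-1} + v_{k+1})/2 for 1 ≤ k ≤ 179. The particular solution to v_k − (v_{k-1} + v_{k+1})/2 = 1 is v_k = −k^2. Adding homogeneous solution A + B k and matching boundaries gives v_k = k (180 − k). Substituting k = 77: v_77 = 77 · 103 = 7931.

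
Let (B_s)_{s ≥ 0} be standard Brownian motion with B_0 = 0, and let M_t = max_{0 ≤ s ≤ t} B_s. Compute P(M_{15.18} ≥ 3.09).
P(M_{15.18} ≥ 3.09) = 2·P(B_{15.18} ≥ 3.09) = 2(1 − Φ(3.09/√15.18)) ≈ 0.4277

By the reflection principle for Brownian motion, P(M_t ≥ a) = 2 · P(B_t ≥ a) for a ≥ 0. Since B_t ~ N(0, t), P(B_t ≥ 3.09) = 1 − Φ(3.09/√t) = 1 − Φ(3.09/√15.18) = 1 − Φ(0.7931). So
  P(M_{15.18} ≥ 3.09) = 2(1 − Φ(0.7931)) ≈ 0.4277.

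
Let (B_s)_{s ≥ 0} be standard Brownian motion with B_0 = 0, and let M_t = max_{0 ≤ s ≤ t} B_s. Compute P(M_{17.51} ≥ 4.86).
P(M_{17.51} ≥ 4.86) = 2·P(B_{17.51} ≥ 4.86) = 2(1 − Φ(4.86/√17.51)) ≈ 0.2455

By the reflection principle for Brownian motion, P(M_t ≥ a) = 2 · P(B_t ≥ a) for a ≥ 0. Since B_t ~ N(0, t), P(B_t ≥ 4.86) = 1 − Φ(4.86/√t) = 1 − Φ(4.86/√17.51) = 1 − Φ(1.1614). So
  P(M_{17.51} ≥ 4.86) = 2(1 − Φ(1.1614)) ≈ 0.2455.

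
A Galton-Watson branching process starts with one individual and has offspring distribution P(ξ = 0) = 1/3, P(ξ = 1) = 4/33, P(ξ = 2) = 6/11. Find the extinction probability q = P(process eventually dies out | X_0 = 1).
q = 11/18

The pgf is f(s) = 1/3 + 4/33·s + 6/11·s². The extinction probability q is the smallest fixed point of f in [0, 1]. Setting s = f(s):
  6/11·s² + (4/33 − 1)·s + 1/3 = 0
  6/11·s² − (1/3 + 6/11)·s + 1/3 = 0
which factors as (s − 1)·(6/11·s − 1/3) = 0, giving roots s = 1 and s = (1/3)/(6/11) = 11/18.
Mean offspring μ = 4/33 + 2·6/11 = 40/33 > 1 (supercritical), so q < 1. The extinction probability is the smaller root: q = (1/3)/(6/11) = 11/18.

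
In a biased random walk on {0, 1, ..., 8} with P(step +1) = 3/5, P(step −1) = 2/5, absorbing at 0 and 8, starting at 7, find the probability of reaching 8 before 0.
P(hit 8 before 0) = (1 − (2/3)^7) / (1 − (2/3)^8) = 6177/6305

Let u_k denote P(reach 8 before 0 | start at k). Boundary: u_0 = 0, u_8 = 1. Recurrence: u_k = 3/5·u_{k+1} + 2/5·u_{k-1} for 1 ≤ k ≤ 7. Try u_k = A + B·r^k with r = q/p = (2/5)/(3/5) = 2/3. Substitution satisfies the recurrence; boundary conditions give:
  u_k = (1 − r^k) / (1 − r^N) = (1 − (2/3)^7) / (1 − (2/3)^8) = 6177/6305.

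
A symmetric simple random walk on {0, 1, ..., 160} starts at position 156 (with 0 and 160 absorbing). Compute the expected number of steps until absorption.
E[τ | X_0 = 156] = 624

Let v_k = E[τ | X_0 = k]. Boundary: v_0 = v_160 = 0. Recurrence: v_k = 1 + (v_{k-1} + v_{k+1})/2 for 1 ≤ k ≤ 159. The particular solution to v_k − (v_{k-1} + v_{k+1})/2 = 1 is v_k = −k^2. Adding homogeneous solution A + B k and matching boundaries gives v_k = k (160 − k). Substituting k = 156: v_156 = 156 · 4 = 624.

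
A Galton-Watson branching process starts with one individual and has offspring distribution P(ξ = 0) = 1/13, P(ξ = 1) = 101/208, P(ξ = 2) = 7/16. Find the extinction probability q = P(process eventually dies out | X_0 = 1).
q = 16/91

The pgf is f(s) = 1/13 + 101/208·s + 7/16·s². The extinction probability q is the smallest fixed point of f in [0, 1]. Setting s = f(s):
  7/16·s² + (101/208 − 1)·s + 1/13 = 0
  7/16·s² − (1/13 + 7/16)·s + 1/13 = 0
which factors as (s − 1)·(7/16·s − 1/13) = 0, giving roots s = 1 and s = (1/13)/(7/16) = 16/91.
Mean offspring μ = 101/208 + 2·7/16 = 283/208 > 1 (supercritical), so q < 1. The extinction probability is the smaller root: q = (1/13)/(7/16) = 16/91.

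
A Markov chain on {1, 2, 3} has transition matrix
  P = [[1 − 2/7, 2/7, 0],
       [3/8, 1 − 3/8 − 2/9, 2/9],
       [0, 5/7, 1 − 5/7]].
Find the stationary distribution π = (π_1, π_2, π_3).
π = (945/1889, 720/1889, 224/1889)

This is a birth-death chain on three states, which satisfies detailed balance: π_1 · P_{12} = π_2 · P_{21} and π_2 · P_{23} = π_3 · P_{32}.
From π_1 · 2/7 = π_2 · 3/8: π_2/π_1 = (2/7)/(3/8) = 16/21.
From π_2 · 2/9 = π_3 · 5/7: π_3/π_2 = (2/9)/(5/7) = 14/45.
Take π_1 proportional to 1; then unnormalized π = (1, 16/21, 32/135). Normalize by dividing by the sum 1889/945:
  π = (945/1889, 720/1889, 224/1889).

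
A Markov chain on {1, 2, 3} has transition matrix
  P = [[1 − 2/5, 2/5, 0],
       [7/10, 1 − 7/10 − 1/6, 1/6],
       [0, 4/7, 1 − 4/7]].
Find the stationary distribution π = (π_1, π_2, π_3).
π = (42/73, 24/73, 7/73)

This is a birth-death chain on three states, which satisfies detailed balance: π_1 · P_{12} = π_2 · P_{21} and π_2 · P_{23} = π_3 · P_{32}.
From π_1 · 2/5 = π_2 · 7/10: π_2/π_1 = (2/5)/(7/10) = 4/7.
From π_2 · 1/6 = π_3 · 4/7: π_3/π_2 = (1/6)/(4/7) = 7/24.
Take π_1 proportional to 1; then unnormalized π = (1, 4/7, 1/6). Normalize by dividing by the sum 73/42:
  π = (42/73, 24/73, 7/73).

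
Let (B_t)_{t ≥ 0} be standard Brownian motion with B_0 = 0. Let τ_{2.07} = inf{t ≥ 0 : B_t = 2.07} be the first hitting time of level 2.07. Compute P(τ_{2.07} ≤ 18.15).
P(τ_{2.07} ≤ 18.15) = 2(1 − Φ(2.07/√18.15)) = 2(1 − Φ(0.4859)) ≈ 0.6270

By the reflection principle for standard BM, P(τ_b ≤ t) = 2 · P(B_t ≥ b). Since B_t ~ N(0, t), P(B_t ≥ 2.07) = 1 − Φ(2.07/√t) = 1 − Φ(2.07/√18.15) = 1 − Φ(0.4859) ≈ 0.31352. Doubling: P(τ_{2.07} ≤ 18.15) ≈ 2 · 0.31352 = 0.62704 ≈ 0.6270.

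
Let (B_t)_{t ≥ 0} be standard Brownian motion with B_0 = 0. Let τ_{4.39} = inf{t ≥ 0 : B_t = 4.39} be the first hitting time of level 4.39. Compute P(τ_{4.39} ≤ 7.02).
P(τ_{4.39} ≤ 7.02) = 2(1 − Φ(4.39/√7.02)) = 2(1 − Φ(1.6569)) ≈ 0.0975

By the reflection principle for standard BM, P(τ_b ≤ t) = 2 · P(B_t ≥ b). Since B_t ~ N(0, t), P(B_t ≥ 4.39) = 1 − Φ(4.39/√t) = 1 − Φ(4.39/√7.02) = 1 − Φ(1.6569) ≈ 0.04877. Doubling: P(τ_{4.39} ≤ 7.02) ≈ 2 · 0.04877 = 0.09754 ≈ 0.0975.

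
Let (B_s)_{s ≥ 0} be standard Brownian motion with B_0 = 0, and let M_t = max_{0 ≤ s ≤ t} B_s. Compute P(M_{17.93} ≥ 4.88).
P(M_{17.93} ≥ 4.88) = 2·P(B_{17.93} ≥ 4.88) = 2(1 − Φ(4.88/√17.93)) ≈ 0.2491

By the reflection principle for Brownian motion, P(M_t ≥ a) = 2 · P(B_t ≥ a) for a ≥ 0. Since B_t ~ N(0, t), P(B_t ≥ 4.88) = 1 − Φ(4.88/√t) = 1 − Φ(4.88/√17.93) = 1 − Φ(1.1525). So
  P(M_{17.93} ≥ 4.88) = 2(1 − Φ(1.1525)) ≈ 0.2491.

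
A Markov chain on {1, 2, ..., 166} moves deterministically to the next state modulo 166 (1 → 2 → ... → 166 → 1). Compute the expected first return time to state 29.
E[T_29 | X_0 = 29] = 166

The chain cycles deterministically, so starting at state 29 it returns in exactly 166 steps. Equivalently, the stationary distribution is uniform π_j = 1/166 for every state j, so by Kac's formula E[T_29] = 1/π_29 = 166.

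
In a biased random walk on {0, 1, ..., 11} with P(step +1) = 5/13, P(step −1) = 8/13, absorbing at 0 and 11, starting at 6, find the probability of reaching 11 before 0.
P(hit 11 before 0) = (1 − (8/5)^6) / (1 − (8/5)^11) = 256790625/2847035489

Let u_k denote P(reach 11 before 0 | start at k). Boundary: u_0 = 0, u_11 = 1. Recurrence: u_k = 5/13·u_{k+1} + 8/13·u_{k-1} for 1 ≤ k ≤ 10. Try u_k = A + B·r^k with r = q/p = (8/13)/(5/13) = 8/5. Substitution satisfies the recurrence; boundary conditions give:
  u_k = (1 − r^k) / (1 − r^N) = (1 − (8/5)^6) / (1 − (8/5)^11) = 256790625/2847035489.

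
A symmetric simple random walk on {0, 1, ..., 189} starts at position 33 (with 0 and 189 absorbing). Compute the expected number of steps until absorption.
E[τ | X_0 = 33] = 5148

Let v_k = E[τ | X_0 = k]. Boundary: v_0 = v_189 = 0. Recurrence: v_k = 1 + (v_{k-1} + v_{k+1})/2 for 1 ≤ k ≤ 188. The particular solution to v_k − (v_{k-1} + v_{k+1})/2 = 1 is v_k = −k^2. Adding homogeneous solution A + B k and matching boundaries gives v_k = k (189 − k). Substituting k = 33: v_33 = 33 · 156 = 5148.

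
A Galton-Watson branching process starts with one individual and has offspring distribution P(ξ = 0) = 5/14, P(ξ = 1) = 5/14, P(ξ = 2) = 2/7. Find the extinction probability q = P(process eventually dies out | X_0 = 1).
q = 1

Mean offspring μ = 0·5/14 + 1·5/14 + 2·2/7 = 13/14 ≤ 1. For μ ≤ 1 with offspring not concentrated at 1, the Galton-Watson process goes extinct almost surely, so q = 1.
(Algebraic check: The pgf is f(s) = 5/14 + 5/14·s + 2/7·s². The extinction probability q is the smallest fixed point of f in [0, 1]. Setting s = f(s):
  2/7·s² + (5/14 − 1)·s + 5/14 = 0
  2/7·s² − (5/14 + 2/7)·s + 5/14 = 0
which factors as (s − 1)·(2/7·s − 5/14) = 0, giving roots s = 1 and s = (5/14)/(2/7) = 5/4. Since 5/4 ≥ 1, the smallest root in [0, 1] is s = 1.)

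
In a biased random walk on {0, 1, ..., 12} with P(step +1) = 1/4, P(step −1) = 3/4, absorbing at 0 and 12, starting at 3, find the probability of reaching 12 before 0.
P(hit 12 before 0) = (1 − (3)^3) / (1 − (3)^12) = 1/20440

Let u_k denote P(reach 12 before 0 | start at k). Boundary: u_0 = 0, u_12 = 1. Recurrence: u_k = 1/4·u_{k+1} + 3/4·u_{k-1} for 1 ≤ k ≤ 11. Try u_k = A + B·r^k with r = q/p = (3/4)/(1/4) = 3. Substitution satisfies the recurrence; boundary conditions give:
  u_k = (1 − r^k) / (1 − r^N) = (1 − (3)^3) / (1 − (3)^12) = 1/20440.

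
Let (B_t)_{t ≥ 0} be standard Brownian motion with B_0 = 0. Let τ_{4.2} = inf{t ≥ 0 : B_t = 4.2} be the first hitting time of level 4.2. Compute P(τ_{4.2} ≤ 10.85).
P(τ_{4.2} ≤ 10.85) = 2(1 − Φ(4.2/√10.85)) = 2(1 − Φ(1.2751)) ≈ 0.2023

By the reflection principle for standard BM, P(τ_b ≤ t) = 2 · P(B_t ≥ b). Since B_t ~ N(0, t), P(B_t ≥ 4.2) = 1 − Φ(4.2/√t) = 1 − Φ(4.2/√10.85) = 1 − Φ(1.2751) ≈ 0.10114. Doubling: P(τ_{4.2} ≤ 10.85) ≈ 2 · 0.10114 = 0.20228 ≈ 0.2023.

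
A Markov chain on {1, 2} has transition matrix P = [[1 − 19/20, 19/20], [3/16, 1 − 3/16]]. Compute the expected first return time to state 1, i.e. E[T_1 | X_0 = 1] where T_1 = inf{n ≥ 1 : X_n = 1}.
E[T_1 | X_0 = 1] = 1/π_1 = 91/15

For an irreducible recurrent Markov chain with stationary distribution π, E[T_i | X_0 = i] = 1/π_i (Kac's formula). Here π_1 = (3/16)/(19/20 + 3/16) = (3/16)/(91/80) = 15/91, so E[T_1 | X_0 = 1] = 1/π_1 = (19/20 + 3/16)/(3/16) = (91/80)/(3/16) = 91/15.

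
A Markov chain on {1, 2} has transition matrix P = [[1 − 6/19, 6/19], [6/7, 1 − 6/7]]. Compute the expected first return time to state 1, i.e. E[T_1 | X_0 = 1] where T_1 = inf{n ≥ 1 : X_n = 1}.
E[T_1 | X_0 = 1] = 1/π_1 = 26/19

For an irreducible recurrent Markov chain with stationary distribution π, E[T_i | X_0 = i] = 1/π_i (Kac's formula). Here π_1 = (6/7)/(6/19 + 6/7) = (6/7)/(156/133) = 19/26, so E[T_1 | X_0 = 1] = 1/π_1 = (6/19 + 6/7)/(6/7) = (156/133)/(6/7) = 26/19.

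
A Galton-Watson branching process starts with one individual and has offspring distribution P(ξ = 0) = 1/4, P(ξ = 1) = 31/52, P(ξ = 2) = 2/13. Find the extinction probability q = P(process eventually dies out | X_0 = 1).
q = 1

Mean offspring μ = 0·1/4 + 1·31/52 + 2·2/13 = 47/52 ≤ 1. For μ ≤ 1 with offspring not concentrated at 1, the Galton-Watson process goes extinct almost surely, so q = 1.
(Algebraic check: The pgf is f(s) = 1/4 + 31/52·s + 2/13·s². The extinction probability q is the smallest fixed point of f in [0, 1]. Setting s = f(s):
  2/13·s² + (31/52 − 1)·s + 1/4 = 0
  2/13·s² − (1/4 + 2/13)·s + 1/4 = 0
which factors as (s − 1)·(2/13·s − 1/4) = 0, giving roots s = 1 and s = (1/4)/(2/13) = 13/8. Since 13/8 ≥ 1, the smallest root in [0, 1] is s = 1.)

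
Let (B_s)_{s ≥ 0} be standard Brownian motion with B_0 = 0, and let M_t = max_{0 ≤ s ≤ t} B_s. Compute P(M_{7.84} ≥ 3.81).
P(M_{7.84} ≥ 3.81) = 2·P(B_{7.84} ≥ 3.81) = 2(1 − Φ(3.81/√7.84)) ≈ 0.1736

By the reflection principle for Brownian motion, P(M_t ≥ a) = 2 · P(B_t ≥ a) for a ≥ 0. Since B_t ~ N(0, t), P(B_t ≥ 3.81) = 1 − Φ(3.81/√t) = 1 − Φ(3.81/√7.84) = 1 − Φ(1.3607). So
  P(M_{7.84} ≥ 3.81) = 2(1 − Φ(1.3607)) ≈ 0.1736.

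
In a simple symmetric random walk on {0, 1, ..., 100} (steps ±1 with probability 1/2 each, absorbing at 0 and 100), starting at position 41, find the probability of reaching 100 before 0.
P(hit 100 before 0) = 41/100

Let u_k = P(hit 100 before 0 | start at k). Then u_0 = 0, u_100 = 1, and u_k = u_{k-1}/2 + u_{k+1}/2 for 1 ≤ k ≤ 99. This harmonic recurrence is solved by u_k = k/100, giving u_41 = 41/100.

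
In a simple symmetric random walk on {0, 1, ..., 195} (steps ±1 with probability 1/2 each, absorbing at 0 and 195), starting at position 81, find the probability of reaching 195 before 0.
P(hit 195 before 0) = 81/195 = 27/65

Let u_k = P(hit 195 before 0 | start at k). Then u_0 = 0, u_195 = 1, and u_k = u_{k-1}/2 + u_{k+1}/2 for 1 ≤ k ≤ 194. This harmonic recurrence is solved by u_k = k/195, giving u_81 = 81/195 = 27/65.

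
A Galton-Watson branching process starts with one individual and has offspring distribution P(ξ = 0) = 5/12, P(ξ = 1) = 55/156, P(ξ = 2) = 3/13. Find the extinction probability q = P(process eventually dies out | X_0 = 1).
q = 1

Mean offspring μ = 0·5/12 + 1·55/156 + 2·3/13 = 127/156 ≤ 1. For μ ≤ 1 with offspring not concentrated at 1, the Galton-Watson process goes extinct almost surely, so q = 1.
(Algebraic check: The pgf is f(s) = 5/12 + 55/156·s + 3/13·s². The extinction probability q is the smallest fixed point of f in [0, 1]. Setting s = f(s):
  3/13·s² + (55/156 − 1)·s + 5/12 = 0
  3/13·s² − (5/12 + 3/13)·s + 5/12 = 0
which factors as (s − 1)·(3/13·s − 5/12) = 0, giving roots s = 1 and s = (5/12)/(3/13) = 65/36. Since 65/36 ≥ 1, the smallest root in [0, 1] is s = 1.)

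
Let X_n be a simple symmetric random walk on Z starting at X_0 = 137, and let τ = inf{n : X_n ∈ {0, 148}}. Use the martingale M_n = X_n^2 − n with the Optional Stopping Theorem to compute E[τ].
E[τ] = 1507

M_n = X_n^2 − n is a martingale (since E[X_{n+1}^2 | F_n] = X_n^2 + 1). By OST (τ has finite mean in a bounded region), E[M_τ] = E[M_0] = X_0^2 − 0 = 137^2 = 18769. Also E[M_τ] = E[X_τ^2] − E[τ]. The walk exits at 0 or 148, with P(hit 148 first) = 137/148, so E[X_τ^2] = 148^2 · 137/148 + 0 = 20276. Thus E[τ] = E[X_τ^2] − E[M_τ] = 20276 − 18769 = 1507 = 137(148 − 137) = 1507.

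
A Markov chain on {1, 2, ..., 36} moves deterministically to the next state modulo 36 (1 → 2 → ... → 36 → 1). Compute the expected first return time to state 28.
E[T_28 | X_0 = 28] = 36

The chain cycles deterministically, so starting at state 28 it returns in exactly 36 steps. Equivalently, the stationary distribution is uniform π_j = 1/36 for every state j, so by Kac's formula E[T_28] = 1/π_28 = 36.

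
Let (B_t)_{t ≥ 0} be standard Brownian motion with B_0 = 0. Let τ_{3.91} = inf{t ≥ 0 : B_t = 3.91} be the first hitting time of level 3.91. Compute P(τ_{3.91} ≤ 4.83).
P(τ_{3.91} ≤ 4.83) = 2(1 − Φ(3.91/√4.83)) = 2(1 − Φ(1.7791)) ≈ 0.0752

By the reflection principle for standard BM, P(τ_b ≤ t) = 2 · P(B_t ≥ b). Since B_t ~ N(0, t), P(B_t ≥ 3.91) = 1 − Φ(3.91/√t) = 1 − Φ(3.91/√4.83) = 1 − Φ(1.7791) ≈ 0.03761. Doubling: P(τ_{3.91} ≤ 4.83) ≈ 2 · 0.03761 = 0.07522 ≈ 0.0752.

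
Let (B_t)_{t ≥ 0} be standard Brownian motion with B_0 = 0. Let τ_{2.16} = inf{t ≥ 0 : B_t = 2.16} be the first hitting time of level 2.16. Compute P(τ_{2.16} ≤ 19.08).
P(τ_{2.16} ≤ 19.08) = 2(1 − Φ(2.16/√19.08)) = 2(1 − Φ(0.4945)) ≈ 0.6210

By the reflection principle for standard BM, P(τ_b ≤ t) = 2 · P(B_t ≥ b). Since B_t ~ N(0, t), P(B_t ≥ 2.16) = 1 − Φ(2.16/√t) = 1 − Φ(2.16/√19.08) = 1 − Φ(0.4945) ≈ 0.31048. Doubling: P(τ_{2.16} ≤ 19.08) ≈ 2 · 0.31048 = 0.62096 ≈ 0.6210.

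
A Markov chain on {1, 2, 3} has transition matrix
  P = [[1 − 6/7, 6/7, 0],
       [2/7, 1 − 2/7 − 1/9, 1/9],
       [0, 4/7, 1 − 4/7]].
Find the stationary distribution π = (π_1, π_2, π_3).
π = (12/55, 36/55, 7/55)

This is a birth-death chain on three states, which satisfies detailed balance: π_1 · P_{12} = π_2 · P_{21} and π_2 · P_{23} = π_3 · P_{32}.
From π_1 · 6/7 = π_2 · 2/7: π_2/π_1 = (6/7)/(2/7) = 3.
From π_2 · 1/9 = π_3 · 4/7: π_3/π_2 = (1/9)/(4/7) = 7/36.
Take π_1 proportional to 1; then unnormalized π = (1, 3, 7/12). Normalize by dividing by the sum 55/12:
  π = (12/55, 36/55, 7/55).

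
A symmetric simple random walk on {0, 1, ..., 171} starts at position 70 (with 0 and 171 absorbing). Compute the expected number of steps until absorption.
E[τ | X_0 = 70] = 7070

Let v_k = E[τ | X_0 = k]. Boundary: v_0 = v_171 = 0. Recurrence: v_k = 1 + (v_{k-1} + v_{k+1})/2 for 1 ≤ k ≤ 170. The particular solution to v_k − (v_{k-1} + v_{k+1})/2 = 1 is v_k = −k^2. Adding homogeneous solution A + B k and matching boundaries gives v_k = k (171 − k). Substituting k = 70: v_70 = 70 · 101 = 7070.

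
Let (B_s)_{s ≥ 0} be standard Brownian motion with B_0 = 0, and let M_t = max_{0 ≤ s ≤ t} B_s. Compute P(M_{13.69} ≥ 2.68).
P(M_{13.69} ≥ 2.68) = 2·P(B_{13.69} ≥ 2.68) = 2(1 − Φ(2.68/√13.69)) ≈ 0.4689

By the reflection principle for Brownian motion, P(M_t ≥ a) = 2 · P(B_t ≥ a) for a ≥ 0. Since B_t ~ N(0, t), P(B_t ≥ 2.68) = 1 − Φ(2.68/√t) = 1 − Φ(2.68/√13.69) = 1 − Φ(0.7243). So
  P(M_{13.69} ≥ 2.68) = 2(1 − Φ(0.7243)) ≈ 0.4689.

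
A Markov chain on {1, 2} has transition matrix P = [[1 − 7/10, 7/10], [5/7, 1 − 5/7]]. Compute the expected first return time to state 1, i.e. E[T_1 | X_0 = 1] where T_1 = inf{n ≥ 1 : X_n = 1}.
E[T_1 | X_0 = 1] = 1/π_1 = 99/50

For an irreducible recurrent Markov chain with stationary distribution π, E[T_i | X_0 = i] = 1/π_i (Kac's formula). Here π_1 = (5/7)/(7/10 + 5/7) = (5/7)/(99/70) = 50/99, so E[T_1 | X_0 = 1] = 1/π_1 = (7/10 + 5/7)/(5/7) = (99/70)/(5/7) = 99/50.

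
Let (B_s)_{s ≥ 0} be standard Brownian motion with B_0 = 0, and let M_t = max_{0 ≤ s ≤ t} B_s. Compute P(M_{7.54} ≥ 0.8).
P(M_{7.54} ≥ 0.8) = 2·P(B_{7.54} ≥ 0.8) = 2(1 − Φ(0.8/√7.54)) ≈ 0.7708

By the reflection principle for Brownian motion, P(M_t ≥ a) = 2 · P(B_t ≥ a) for a ≥ 0. Since B_t ~ N(0, t), P(B_t ≥ 0.8) = 1 − Φ(0.8/√t) = 1 − Φ(0.8/√7.54) = 1 − Φ(0.2913). So
  P(M_{7.54} ≥ 0.8) = 2(1 − Φ(0.2913)) ≈ 0.7708.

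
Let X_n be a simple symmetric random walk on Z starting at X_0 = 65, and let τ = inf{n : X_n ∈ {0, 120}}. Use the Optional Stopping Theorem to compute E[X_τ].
E[X_τ] = 65

X_n is a martingale and τ is a bounded-mean stopping time (indeed τ is finite a.s. with bounded expectation since the walk is in a bounded region). By the OST, E[X_τ] = E[X_0] = 65. Equivalently: E[X_τ] = 120 · P(hit 120 first) + 0 · P(hit 0 first) = 120 · (65/120) = 65.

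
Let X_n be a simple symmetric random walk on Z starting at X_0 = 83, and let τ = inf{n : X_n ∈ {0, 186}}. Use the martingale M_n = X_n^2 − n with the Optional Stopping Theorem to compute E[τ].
E[τ] = 8549

M_n = X_n^2 − n is a martingale (since E[X_{n+1}^2 | F_n] = X_n^2 + 1). By OST (τ has finite mean in a bounded region), E[M_τ] = E[M_0] = X_0^2 − 0 = 83^2 = 6889. Also E[M_τ] = E[X_τ^2] − E[τ]. The walk exits at 0 or 186, with P(hit 186 first) = 83/186, so E[X_τ^2] = 186^2 · 83/186 + 0 = 15438. Thus E[τ] = E[X_τ^2] − E[M_τ] = 15438 − 6889 = 8549 = 83(186 − 83) = 8549.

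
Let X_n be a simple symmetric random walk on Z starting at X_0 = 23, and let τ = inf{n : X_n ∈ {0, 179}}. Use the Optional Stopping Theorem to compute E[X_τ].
E[X_τ] = 23

X_n is a martingale and τ is a bounded-mean stopping time (indeed τ is finite a.s. with bounded expectation since the walk is in a bounded region). By the OST, E[X_τ] = E[X_0] = 23. Equivalently: E[X_τ] = 179 · P(hit 179 first) + 0 · P(hit 0 first) = 179 · (23/179) = 23.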